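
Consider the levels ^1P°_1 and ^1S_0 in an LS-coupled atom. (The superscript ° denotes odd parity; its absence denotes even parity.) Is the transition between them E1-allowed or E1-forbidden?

allowed

Reading off the term symbols: S 0→0, L 1→0, J 1→0, parity odd→even.
ΔL = 0, ±1 (not L=0↔0): L: 1 → 0, ΔL = -1 — passes.
Parity must change: odd → even — passes.
ΔS = 0: S: 0 → 0 — passes.
ΔJ = 0, ±1 (not J=0↔0): J: 1 → 0, ΔJ = -1 — passes.
All four E1 rules are satisfied.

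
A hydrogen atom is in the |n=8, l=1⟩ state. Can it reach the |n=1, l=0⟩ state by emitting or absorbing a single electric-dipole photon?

l: 1 → 0 (Δl = -1). Δl = ±1 ok.
All E1 selection rules are satisfied.

allowed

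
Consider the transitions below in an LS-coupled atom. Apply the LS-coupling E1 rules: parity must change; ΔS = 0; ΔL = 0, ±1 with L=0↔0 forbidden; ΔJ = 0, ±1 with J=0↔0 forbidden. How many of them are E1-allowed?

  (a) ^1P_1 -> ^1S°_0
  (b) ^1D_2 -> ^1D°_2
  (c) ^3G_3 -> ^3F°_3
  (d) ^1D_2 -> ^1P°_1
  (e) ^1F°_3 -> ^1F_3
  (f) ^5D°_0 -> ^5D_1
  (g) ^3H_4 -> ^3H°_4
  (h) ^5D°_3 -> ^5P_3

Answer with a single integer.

8

(a) allowed
(b) allowed
(c) allowed
(d) allowed
(e) allowed
(f) allowed
(g) allowed
(h) allowed
Total allowed: 8 of 8.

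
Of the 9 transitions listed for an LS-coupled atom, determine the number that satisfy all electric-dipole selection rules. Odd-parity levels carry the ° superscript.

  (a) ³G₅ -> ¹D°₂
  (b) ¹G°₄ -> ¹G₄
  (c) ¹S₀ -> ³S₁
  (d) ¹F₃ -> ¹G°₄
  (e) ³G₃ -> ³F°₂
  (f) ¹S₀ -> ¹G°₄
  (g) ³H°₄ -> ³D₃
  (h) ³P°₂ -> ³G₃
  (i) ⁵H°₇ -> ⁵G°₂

3

(a) forbidden (ΔS, ΔL, ΔJ fail)
(b) allowed
(c) forbidden (parity, ΔS, ΔL fail)
(d) allowed
(e) allowed
(f) forbidden (ΔL, ΔJ fail)
(g) forbidden (ΔL fails)
(h) forbidden (ΔL fails)
(i) forbidden (parity, ΔJ fail)
Total allowed: 3 of 9.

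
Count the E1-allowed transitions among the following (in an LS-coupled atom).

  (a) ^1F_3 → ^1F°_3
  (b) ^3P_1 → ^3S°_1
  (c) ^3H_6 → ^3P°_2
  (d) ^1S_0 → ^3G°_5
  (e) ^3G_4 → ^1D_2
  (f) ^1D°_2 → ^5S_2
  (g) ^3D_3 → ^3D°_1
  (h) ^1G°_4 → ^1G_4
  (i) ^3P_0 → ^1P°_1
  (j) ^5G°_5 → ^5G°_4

(a) allowed
(b) allowed
(c) forbidden (ΔL, ΔJ fail)
(d) forbidden (ΔS, ΔL, ΔJ fail)
(e) forbidden (parity, ΔS, ΔL, ΔJ fail)
(f) forbidden (ΔS, ΔL fail)
(g) forbidden (ΔJ fails)
(h) allowed
(i) forbidden (ΔS fails)
(j) forbidden (parity fails)
Total allowed: 3 of 10.

3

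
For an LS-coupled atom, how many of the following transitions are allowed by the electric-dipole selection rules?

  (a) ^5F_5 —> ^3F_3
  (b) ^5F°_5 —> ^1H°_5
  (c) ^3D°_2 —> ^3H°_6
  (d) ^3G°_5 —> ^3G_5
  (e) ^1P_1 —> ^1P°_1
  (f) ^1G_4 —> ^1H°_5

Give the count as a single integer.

3

(a) forbidden (parity, ΔS, ΔJ fail)
(b) forbidden (parity, ΔS, ΔL fail)
(c) forbidden (parity, ΔL, ΔJ fail)
(d) allowed
(e) allowed
(f) allowed
Total allowed: 3 of 6.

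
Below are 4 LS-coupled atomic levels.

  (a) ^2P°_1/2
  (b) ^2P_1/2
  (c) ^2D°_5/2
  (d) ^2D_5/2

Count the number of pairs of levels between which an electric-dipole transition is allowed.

2

(a)–(b): allowed.
(a)–(c): forbidden (parity, ΔJ).
(a)–(d): forbidden (ΔJ).
(b)–(c): forbidden (ΔJ).
(b)–(d): forbidden (parity, ΔJ).
(c)–(d): allowed.
Allowed pairs: 2 of 6.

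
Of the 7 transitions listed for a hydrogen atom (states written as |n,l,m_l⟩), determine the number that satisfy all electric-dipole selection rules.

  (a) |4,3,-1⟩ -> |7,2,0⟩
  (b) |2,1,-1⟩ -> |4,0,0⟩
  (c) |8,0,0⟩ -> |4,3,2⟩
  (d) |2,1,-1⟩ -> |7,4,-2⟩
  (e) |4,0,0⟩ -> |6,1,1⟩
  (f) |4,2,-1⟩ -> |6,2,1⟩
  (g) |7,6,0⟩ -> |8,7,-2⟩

(a) allowed
(b) allowed
(c) forbidden — Δl = +3 (E1 requires Δl = ±1); Δm_l = +2 (E1 requires Δm_l = 0, ±1)
(d) forbidden — Δl = +3 (E1 requires Δl = ±1)
(e) allowed
(f) forbidden — Δl = +0 (E1 requires Δl = ±1); Δm_l = +2 (E1 requires Δm_l = 0, ±1)
(g) forbidden — Δm_l = -2 (E1 requires Δm_l = 0, ±1)
Total allowed: 3 of 7.

3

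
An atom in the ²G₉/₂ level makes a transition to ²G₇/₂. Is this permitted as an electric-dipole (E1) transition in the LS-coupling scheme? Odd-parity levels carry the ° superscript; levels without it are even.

forbidden

Parity must change: even → even — ✗.
ΔS = 0: S: 1/2 → 1/2 — ✓.
ΔL = 0, ±1 (not L=0↔0): L: 4 → 4, ΔL = +0 — ✓.
ΔJ = 0, ±1 (not J=0↔0): J: 9/2 → 7/2, ΔJ = -1 — ✓.
Rule(s) violated: parity.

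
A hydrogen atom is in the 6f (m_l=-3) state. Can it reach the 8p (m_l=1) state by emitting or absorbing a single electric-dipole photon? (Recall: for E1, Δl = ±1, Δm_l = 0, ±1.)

l: 3 → 1 (Δl = -2). Δl = ±1 violated.
m_l: -3 → 1 (Δm_l = +4). |Δm_l| ≤ 1 violated.
The transition is electric-dipole forbidden.

forbidden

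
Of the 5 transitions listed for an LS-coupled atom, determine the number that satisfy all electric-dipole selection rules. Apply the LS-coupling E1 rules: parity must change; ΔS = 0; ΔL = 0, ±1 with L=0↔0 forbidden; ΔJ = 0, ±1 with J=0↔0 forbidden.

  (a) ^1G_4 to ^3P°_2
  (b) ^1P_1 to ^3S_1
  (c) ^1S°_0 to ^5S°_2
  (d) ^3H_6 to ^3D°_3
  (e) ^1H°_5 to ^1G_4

1

(a) forbidden (ΔS, ΔL, ΔJ fail)
(b) forbidden (parity, ΔS fail)
(c) forbidden (parity, ΔS, ΔL, ΔJ fail)
(d) forbidden (ΔL, ΔJ fail)
(e) allowed
Total allowed: 1 of 5.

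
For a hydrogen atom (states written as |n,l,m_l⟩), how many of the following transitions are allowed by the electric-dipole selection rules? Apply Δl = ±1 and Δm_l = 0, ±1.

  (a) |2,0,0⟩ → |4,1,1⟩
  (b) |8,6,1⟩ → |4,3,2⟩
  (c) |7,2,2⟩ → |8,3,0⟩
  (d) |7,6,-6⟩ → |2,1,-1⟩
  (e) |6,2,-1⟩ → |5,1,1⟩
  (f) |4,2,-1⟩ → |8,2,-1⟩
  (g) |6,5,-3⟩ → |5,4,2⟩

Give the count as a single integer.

1

(a) allowed
(b) forbidden — Δl = -3 (E1 requires Δl = ±1)
(c) forbidden — Δm_l = -2 (E1 requires Δm_l = 0, ±1)
(d) forbidden — Δl = -5 (E1 requires Δl = ±1); Δm_l = +5 (E1 requires Δm_l = 0, ±1)
(e) forbidden — Δm_l = +2 (E1 requires Δm_l = 0, ±1)
(f) forbidden — Δl = +0 (E1 requires Δl = ±1)
(g) forbidden — Δm_l = +5 (E1 requires Δm_l = 0, ±1)
Total allowed: 1 of 7.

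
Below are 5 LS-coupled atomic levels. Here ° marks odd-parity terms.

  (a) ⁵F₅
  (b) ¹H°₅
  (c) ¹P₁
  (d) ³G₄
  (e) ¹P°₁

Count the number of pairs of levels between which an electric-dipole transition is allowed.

(a)–(b): forbidden (ΔS, ΔL).
(a)–(c): forbidden (parity, ΔS, ΔL, ΔJ).
(a)–(d): forbidden (parity, ΔS).
(a)–(e): forbidden (ΔS, ΔL, ΔJ).
(b)–(c): forbidden (ΔL, ΔJ).
(b)–(d): forbidden (ΔS).
(b)–(e): forbidden (parity, ΔL, ΔJ).
(c)–(d): forbidden (parity, ΔS, ΔL, ΔJ).
(c)–(e): allowed.
(d)–(e): forbidden (ΔS, ΔL, ΔJ).
Allowed pairs: 1 of 10.

1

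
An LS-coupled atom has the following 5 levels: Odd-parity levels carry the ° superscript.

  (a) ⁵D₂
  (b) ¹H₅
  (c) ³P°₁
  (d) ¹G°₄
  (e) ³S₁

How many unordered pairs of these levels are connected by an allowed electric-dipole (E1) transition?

(a)–(b): forbidden (parity, ΔS, ΔL, ΔJ).
(a)–(c): forbidden (ΔS).
(a)–(d): forbidden (ΔS, ΔL, ΔJ).
(a)–(e): forbidden (parity, ΔS, ΔL).
(b)–(c): forbidden (ΔS, ΔL, ΔJ).
(b)–(d): allowed.
(b)–(e): forbidden (parity, ΔS, ΔL, ΔJ).
(c)–(d): forbidden (parity, ΔS, ΔL, ΔJ).
(c)–(e): allowed.
(d)–(e): forbidden (ΔS, ΔL, ΔJ).
Allowed pairs: 2 of 10.

2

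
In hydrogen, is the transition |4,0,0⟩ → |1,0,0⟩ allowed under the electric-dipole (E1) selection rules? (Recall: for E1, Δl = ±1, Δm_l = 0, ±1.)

forbidden

Δl = 0 − 0 = +0; the E1 rule Δl = ±1 is fails.
m_l: 0 → 0 (Δm_l = +0). |Δm_l| ≤ 1 ok.
The transition is electric-dipole forbidden.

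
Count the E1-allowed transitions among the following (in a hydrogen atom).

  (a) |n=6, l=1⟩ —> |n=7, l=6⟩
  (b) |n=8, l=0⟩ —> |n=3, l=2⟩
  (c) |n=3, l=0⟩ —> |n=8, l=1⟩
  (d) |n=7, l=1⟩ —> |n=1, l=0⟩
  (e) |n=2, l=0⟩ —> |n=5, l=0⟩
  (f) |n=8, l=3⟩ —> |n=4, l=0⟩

2

(a) forbidden — Δl = +5 (E1 requires Δl = ±1)
(b) forbidden — Δl = +2 (E1 requires Δl = ±1)
(c) allowed
(d) allowed
(e) forbidden — Δl = +0 (E1 requires Δl = ±1)
(f) forbidden — Δl = -3 (E1 requires Δl = ±1)
Total allowed: 2 of 6.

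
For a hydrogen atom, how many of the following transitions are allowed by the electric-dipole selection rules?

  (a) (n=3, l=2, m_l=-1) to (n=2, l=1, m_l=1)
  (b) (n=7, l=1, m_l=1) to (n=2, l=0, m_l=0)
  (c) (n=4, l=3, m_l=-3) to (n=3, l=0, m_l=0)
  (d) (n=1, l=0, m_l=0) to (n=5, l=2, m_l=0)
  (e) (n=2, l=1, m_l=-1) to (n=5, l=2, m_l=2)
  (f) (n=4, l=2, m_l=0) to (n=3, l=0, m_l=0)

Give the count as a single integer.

1

(a) forbidden — Δm_l = +2 (E1 requires Δm_l = 0, ±1)
(b) allowed
(c) forbidden — Δl = -3 (E1 requires Δl = ±1); Δm_l = +3 (E1 requires Δm_l = 0, ±1)
(d) forbidden — Δl = +2 (E1 requires Δl = ±1)
(e) forbidden — Δm_l = +3 (E1 requires Δm_l = 0, ±1)
(f) forbidden — Δl = -2 (E1 requires Δl = ±1)
Total allowed: 1 of 6.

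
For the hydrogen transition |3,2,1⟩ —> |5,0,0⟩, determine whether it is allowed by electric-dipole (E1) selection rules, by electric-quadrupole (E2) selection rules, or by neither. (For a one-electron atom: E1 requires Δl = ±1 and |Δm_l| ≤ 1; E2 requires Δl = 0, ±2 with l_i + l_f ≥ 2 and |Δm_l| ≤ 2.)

E2

Δl = 0 − 2 = -2; l_i + l_f = 2.
Δm_l = -1.
E1 (Δl = ±1, |Δm_l| ≤ 1): not satisfied.
E2 (Δl = 0,±2, l_i+l_f ≥ 2, |Δm_l| ≤ 2): satisfied.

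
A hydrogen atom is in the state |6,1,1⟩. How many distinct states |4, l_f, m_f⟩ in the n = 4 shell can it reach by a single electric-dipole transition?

4

E1 requires Δl = ±1, so l_f ∈ {0, 2}; with 0 ≤ l_f ≤ n_f−1 = 3, the allowed l_f values are {0, 2}.
For l_f = 0: m_f ∈ {m_i−1, m_i, m_i+1} ∩ [−0, 0] = {0} → 1 state.
For l_f = 2: m_f ∈ {m_i−1, m_i, m_i+1} ∩ [−2, 2] = {0, 1, 2} → 3 states.
Total: 4.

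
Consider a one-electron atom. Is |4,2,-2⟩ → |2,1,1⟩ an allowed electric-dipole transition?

forbidden

Δl = 1 − 2 = -1; the E1 rule Δl = ±1 is satisfied.
Δm_l = 1 − (-2) = +3. E1 requires Δm_l = 0, ±1: violated.
The transition is electric-dipole forbidden.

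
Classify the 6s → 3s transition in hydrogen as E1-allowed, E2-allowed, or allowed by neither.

neither

Δl = 0 − 0 = +0; l_i + l_f = 0.
E1 (Δl = ±1): not satisfied.
E2 (Δl = 0,±2, l_i+l_f ≥ 2): not satisfied.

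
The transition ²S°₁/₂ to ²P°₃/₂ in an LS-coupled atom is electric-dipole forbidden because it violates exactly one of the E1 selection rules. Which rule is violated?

Parity must change: odd → odd — violated.
ΔS = 0: S: 1/2 → 1/2 — satisfied.
ΔL = 0, ±1 (not L=0↔0): L: 0 → 1, ΔL = +1 — satisfied.
ΔJ = 0, ±1 (not J=0↔0): J: 1/2 → 3/2, ΔJ = +1 — satisfied.

parity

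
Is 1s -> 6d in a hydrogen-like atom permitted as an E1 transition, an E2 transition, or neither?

E2

Δl = 2 − 0 = +2; l_i + l_f = 2.
E1 (Δl = ±1): not satisfied.
E2 (Δl = 0,±2, l_i+l_f ≥ 2): satisfied.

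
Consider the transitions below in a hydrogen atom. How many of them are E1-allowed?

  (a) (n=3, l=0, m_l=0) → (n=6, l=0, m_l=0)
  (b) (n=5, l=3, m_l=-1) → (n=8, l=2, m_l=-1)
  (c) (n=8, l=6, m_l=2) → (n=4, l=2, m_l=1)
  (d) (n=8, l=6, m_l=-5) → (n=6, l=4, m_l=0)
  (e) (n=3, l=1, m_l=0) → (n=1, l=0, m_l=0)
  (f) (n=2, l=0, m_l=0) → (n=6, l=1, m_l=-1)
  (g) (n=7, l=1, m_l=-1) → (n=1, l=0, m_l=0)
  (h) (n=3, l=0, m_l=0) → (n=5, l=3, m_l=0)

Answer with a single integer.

(a) forbidden — Δl = +0 (E1 requires Δl = ±1)
(b) allowed
(c) forbidden — Δl = -4 (E1 requires Δl = ±1)
(d) forbidden — Δl = -2 (E1 requires Δl = ±1); Δm_l = +5 (E1 requires Δm_l = 0, ±1)
(e) allowed
(f) allowed
(g) allowed
(h) forbidden — Δl = +3 (E1 requires Δl = ±1)
Total allowed: 4 of 8.

4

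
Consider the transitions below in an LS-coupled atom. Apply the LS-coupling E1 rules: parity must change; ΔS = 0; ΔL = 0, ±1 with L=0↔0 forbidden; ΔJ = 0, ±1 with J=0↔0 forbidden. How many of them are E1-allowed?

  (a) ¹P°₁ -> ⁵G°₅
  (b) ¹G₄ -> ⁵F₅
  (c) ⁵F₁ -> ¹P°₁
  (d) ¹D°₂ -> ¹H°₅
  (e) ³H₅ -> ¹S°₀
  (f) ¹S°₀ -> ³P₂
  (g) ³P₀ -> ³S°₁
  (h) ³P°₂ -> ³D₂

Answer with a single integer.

2

(a) forbidden (parity, ΔS, ΔL, ΔJ fail)
(b) forbidden (parity, ΔS fail)
(c) forbidden (ΔS, ΔL fail)
(d) forbidden (parity, ΔL, ΔJ fail)
(e) forbidden (ΔS, ΔL, ΔJ fail)
(f) forbidden (ΔS, ΔJ fail)
(g) allowed
(h) allowed
Total allowed: 2 of 8.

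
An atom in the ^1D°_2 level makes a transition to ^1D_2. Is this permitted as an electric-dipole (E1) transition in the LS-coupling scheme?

Parity must change: odd → even — ok.
ΔS = 0: S: 0 → 0 — ok.
ΔL = 0, ±1 (not L=0↔0): L: 2 → 2, ΔL = +0 — ok.
ΔJ = 0, ±1 (not J=0↔0): J: 2 → 2, ΔJ = +0 — ok.
All four E1 rules are satisfied.

allowed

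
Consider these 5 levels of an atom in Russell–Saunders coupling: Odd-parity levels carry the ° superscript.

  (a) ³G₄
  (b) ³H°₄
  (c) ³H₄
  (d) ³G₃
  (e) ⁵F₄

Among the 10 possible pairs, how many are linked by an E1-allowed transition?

3

(a)–(b): allowed.
(a)–(c): forbidden (parity).
(a)–(d): forbidden (parity).
(a)–(e): forbidden (parity, ΔS).
(b)–(c): allowed.
(b)–(d): allowed.
(b)–(e): forbidden (ΔS, ΔL).
(c)–(d): forbidden (parity).
(c)–(e): forbidden (parity, ΔS, ΔL).
(d)–(e): forbidden (parity, ΔS).
Allowed pairs: 3 of 10.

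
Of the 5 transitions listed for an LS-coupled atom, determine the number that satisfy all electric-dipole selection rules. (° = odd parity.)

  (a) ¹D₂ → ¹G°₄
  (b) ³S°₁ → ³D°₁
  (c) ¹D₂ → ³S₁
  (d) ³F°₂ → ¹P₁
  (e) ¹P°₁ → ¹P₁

1

(a) forbidden (ΔL, ΔJ fail)
(b) forbidden (parity, ΔL fail)
(c) forbidden (parity, ΔS, ΔL fail)
(d) forbidden (ΔS, ΔL fail)
(e) allowed
Total allowed: 1 of 5.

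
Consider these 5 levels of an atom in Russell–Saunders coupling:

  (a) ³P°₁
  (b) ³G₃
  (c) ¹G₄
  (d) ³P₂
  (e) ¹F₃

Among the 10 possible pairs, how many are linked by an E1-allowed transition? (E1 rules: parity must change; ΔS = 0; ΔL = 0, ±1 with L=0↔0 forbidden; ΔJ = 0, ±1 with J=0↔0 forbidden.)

(a)–(b): forbidden (ΔL, ΔJ).
(a)–(c): forbidden (ΔS, ΔL, ΔJ).
(a)–(d): allowed.
(a)–(e): forbidden (ΔS, ΔL, ΔJ).
(b)–(c): forbidden (parity, ΔS).
(b)–(d): forbidden (parity, ΔL).
(b)–(e): forbidden (parity, ΔS).
(c)–(d): forbidden (parity, ΔS, ΔL, ΔJ).
(c)–(e): forbidden (parity).
(d)–(e): forbidden (parity, ΔS, ΔL).
Allowed pairs: 1 of 10.

1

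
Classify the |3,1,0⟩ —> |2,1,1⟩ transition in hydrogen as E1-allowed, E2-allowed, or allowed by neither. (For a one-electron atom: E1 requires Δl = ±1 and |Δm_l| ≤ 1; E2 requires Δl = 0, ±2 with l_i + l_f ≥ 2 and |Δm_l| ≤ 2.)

E2

Δl = 1 − 1 = +0; l_i + l_f = 2.
Δm_l = +1.
E1 (Δl = ±1, |Δm_l| ≤ 1): not satisfied.
E2 (Δl = 0,±2, l_i+l_f ≥ 2, |Δm_l| ≤ 2): satisfied.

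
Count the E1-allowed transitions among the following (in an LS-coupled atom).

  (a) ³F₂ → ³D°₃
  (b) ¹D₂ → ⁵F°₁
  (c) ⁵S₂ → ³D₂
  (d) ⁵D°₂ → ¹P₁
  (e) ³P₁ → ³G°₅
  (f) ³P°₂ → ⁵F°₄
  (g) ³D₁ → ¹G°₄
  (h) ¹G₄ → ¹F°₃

2

(a) allowed
(b) forbidden (ΔS fails)
(c) forbidden (parity, ΔS, ΔL fail)
(d) forbidden (ΔS fails)
(e) forbidden (ΔL, ΔJ fail)
(f) forbidden (parity, ΔS, ΔL, ΔJ fail)
(g) forbidden (ΔS, ΔL, ΔJ fail)
(h) allowed
Total allowed: 2 of 8.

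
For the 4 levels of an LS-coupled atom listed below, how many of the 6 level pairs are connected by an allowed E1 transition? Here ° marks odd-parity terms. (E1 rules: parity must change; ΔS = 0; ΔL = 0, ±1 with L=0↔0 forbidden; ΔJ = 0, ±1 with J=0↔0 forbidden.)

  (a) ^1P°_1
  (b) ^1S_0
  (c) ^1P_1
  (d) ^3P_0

(a)–(b): allowed.
(a)–(c): allowed.
(a)–(d): forbidden (ΔS).
(b)–(c): forbidden (parity).
(b)–(d): forbidden (parity, ΔS, ΔJ).
(c)–(d): forbidden (parity, ΔS).
Allowed pairs: 2 of 6.

2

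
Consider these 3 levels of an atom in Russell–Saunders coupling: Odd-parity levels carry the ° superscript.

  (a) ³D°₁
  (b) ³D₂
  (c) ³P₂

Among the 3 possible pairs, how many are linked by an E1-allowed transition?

(a)–(b): allowed.
(a)–(c): allowed.
(b)–(c): forbidden (parity).
Allowed pairs: 2 of 3.

2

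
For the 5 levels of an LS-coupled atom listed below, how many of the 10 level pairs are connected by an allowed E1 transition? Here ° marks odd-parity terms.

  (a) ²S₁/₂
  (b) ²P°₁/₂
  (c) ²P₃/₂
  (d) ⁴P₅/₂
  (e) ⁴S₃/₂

2

(a)–(b): allowed.
(a)–(c): forbidden (parity).
(a)–(d): forbidden (parity, ΔS, ΔJ).
(a)–(e): forbidden (parity, ΔS, ΔL).
(b)–(c): allowed.
(b)–(d): forbidden (ΔS, ΔJ).
(b)–(e): forbidden (ΔS).
(c)–(d): forbidden (parity, ΔS).
(c)–(e): forbidden (parity, ΔS).
(d)–(e): forbidden (parity).
Allowed pairs: 2 of 10.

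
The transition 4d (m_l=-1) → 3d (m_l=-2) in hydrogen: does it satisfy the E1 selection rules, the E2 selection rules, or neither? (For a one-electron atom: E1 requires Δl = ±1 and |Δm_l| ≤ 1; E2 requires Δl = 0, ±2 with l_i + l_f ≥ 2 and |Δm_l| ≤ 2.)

Δl = 2 − 2 = +0; l_i + l_f = 4.
Δm_l = -1.
E1 (Δl = ±1, |Δm_l| ≤ 1): not satisfied.
E2 (Δl = 0,±2, l_i+l_f ≥ 2, |Δm_l| ≤ 2): satisfied.

E2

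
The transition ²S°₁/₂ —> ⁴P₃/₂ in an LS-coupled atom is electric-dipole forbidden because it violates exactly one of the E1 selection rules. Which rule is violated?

Initial level: S=1/2, L=0, J=1/2, parity odd. Final level: S=3/2, L=1, J=3/2, parity even.
Parity must change: odd → even — ok.
ΔS = 0: S: 1/2 → 3/2 — fails.
ΔL = 0, ±1 (not L=0↔0): L: 0 → 1, ΔL = +1 — ok.
ΔJ = 0, ±1 (not J=0↔0): J: 1/2 → 3/2, ΔJ = +1 — ok.

the ΔS = 0 rule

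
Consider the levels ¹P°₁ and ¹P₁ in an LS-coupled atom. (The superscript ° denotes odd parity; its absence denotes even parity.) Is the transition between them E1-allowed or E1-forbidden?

Reading off the term symbols: S 0→0, L 1→1, J 1→1, parity odd→even.
ΔL = 0, ±1 (not L=0↔0): L: 1 → 1, ΔL = +0 — ok.
Parity must change: odd → even — ok.
ΔS = 0: S: 0 → 0 — ok.
ΔJ = 0, ±1 (not J=0↔0): J: 1 → 1, ΔJ = +0 — ok.
All four E1 rules are satisfied.

allowed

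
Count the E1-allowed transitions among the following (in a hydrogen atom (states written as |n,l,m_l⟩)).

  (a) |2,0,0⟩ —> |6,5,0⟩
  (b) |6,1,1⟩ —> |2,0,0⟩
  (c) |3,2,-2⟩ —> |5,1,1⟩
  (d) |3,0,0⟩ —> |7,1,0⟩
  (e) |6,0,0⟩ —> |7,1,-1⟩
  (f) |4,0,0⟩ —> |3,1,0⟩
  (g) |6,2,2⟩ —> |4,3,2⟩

5

(a) forbidden — Δl = +5 (E1 requires Δl = ±1)
(b) allowed
(c) forbidden — Δm_l = +3 (E1 requires Δm_l = 0, ±1)
(d) allowed
(e) allowed
(f) allowed
(g) allowed
Total allowed: 5 of 7.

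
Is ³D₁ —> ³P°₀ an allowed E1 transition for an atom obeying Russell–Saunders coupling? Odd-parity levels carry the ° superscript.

allowed

Reading off the term symbols: S 1→1, L 2→1, J 1→0, parity even→odd.
Parity must change: even → odd — satisfied.
ΔJ = 0, ±1 (not J=0↔0): J: 1 → 0, ΔJ = -1 — satisfied.
ΔL = 0, ±1 (not L=0↔0): L: 2 → 1, ΔL = -1 — satisfied.
ΔS = 0: S: 1 → 1 — satisfied.
All four E1 rules are satisfied.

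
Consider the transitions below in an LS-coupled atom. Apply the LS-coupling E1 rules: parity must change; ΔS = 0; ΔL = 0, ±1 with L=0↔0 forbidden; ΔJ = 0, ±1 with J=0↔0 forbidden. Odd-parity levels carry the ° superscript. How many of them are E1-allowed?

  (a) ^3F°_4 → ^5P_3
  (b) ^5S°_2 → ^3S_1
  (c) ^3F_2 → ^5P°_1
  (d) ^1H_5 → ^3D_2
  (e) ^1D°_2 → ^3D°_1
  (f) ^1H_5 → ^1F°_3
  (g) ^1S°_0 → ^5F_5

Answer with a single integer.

0

(a) forbidden (ΔS, ΔL fail)
(b) forbidden (ΔS, ΔL fail)
(c) forbidden (ΔS, ΔL fail)
(d) forbidden (parity, ΔS, ΔL, ΔJ fail)
(e) forbidden (parity, ΔS fail)
(f) forbidden (ΔL, ΔJ fail)
(g) forbidden (ΔS, ΔL, ΔJ fail)
Total allowed: 0 of 7.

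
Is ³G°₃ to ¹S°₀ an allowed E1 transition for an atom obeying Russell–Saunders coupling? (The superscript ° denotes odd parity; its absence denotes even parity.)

Parity must change: odd → odd — violated.
ΔS = 0: S: 1 → 0 — violated.
ΔL = 0, ±1 (not L=0↔0): L: 4 → 0, ΔL = -4 — violated.
ΔJ = 0, ±1 (not J=0↔0): J: 3 → 0, ΔJ = -3 — violated.
Rule(s) violated: parity, ΔS, ΔL, ΔJ.

forbidden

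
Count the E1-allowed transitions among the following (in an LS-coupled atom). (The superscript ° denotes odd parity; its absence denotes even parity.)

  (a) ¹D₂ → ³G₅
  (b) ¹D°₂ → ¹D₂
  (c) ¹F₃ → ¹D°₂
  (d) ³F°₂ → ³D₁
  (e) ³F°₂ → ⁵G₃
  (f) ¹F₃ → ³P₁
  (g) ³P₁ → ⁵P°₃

(a) forbidden (parity, ΔS, ΔL, ΔJ fail)
(b) allowed
(c) allowed
(d) allowed
(e) forbidden (ΔS fails)
(f) forbidden (parity, ΔS, ΔL, ΔJ fail)
(g) forbidden (ΔS, ΔJ fail)
Total allowed: 3 of 7.

3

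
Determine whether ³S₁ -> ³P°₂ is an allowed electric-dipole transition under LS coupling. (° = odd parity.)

allowed

ΔS = 0: S: 1 → 1 — passes.
ΔL = 0, ±1 (not L=0↔0): L: 0 → 1, ΔL = +1 — passes.
ΔJ = 0, ±1 (not J=0↔0): J: 1 → 2, ΔJ = +1 — passes.
Parity must change: even → odd — passes.
All four E1 rules are satisfied.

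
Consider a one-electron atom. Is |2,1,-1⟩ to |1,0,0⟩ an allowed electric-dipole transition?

l: 1 → 0 (Δl = -1). Δl = ±1 passes.
Δm_l = 0 − (-1) = +1. E1 requires Δm_l = 0, ±1: passes.
All E1 selection rules are satisfied.

allowed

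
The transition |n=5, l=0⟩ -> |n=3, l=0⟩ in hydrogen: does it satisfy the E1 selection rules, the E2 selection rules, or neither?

neither

Δl = 0 − 0 = +0; l_i + l_f = 0.
E1 (Δl = ±1): not satisfied.
E2 (Δl = 0,±2, l_i+l_f ≥ 2): not satisfied.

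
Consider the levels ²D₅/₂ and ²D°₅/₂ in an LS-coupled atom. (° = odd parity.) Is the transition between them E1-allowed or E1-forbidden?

Reading off the term symbols: S 1/2→1/2, L 2→2, J 5/2→5/2, parity even→odd.
Parity must change: even → odd — ✓.
ΔS = 0: S: 1/2 → 1/2 — ✓.
ΔL = 0, ±1 (not L=0↔0): L: 2 → 2, ΔL = +0 — ✓.
ΔJ = 0, ±1 (not J=0↔0): J: 5/2 → 5/2, ΔJ = +0 — ✓.
All four E1 rules are satisfied.

allowed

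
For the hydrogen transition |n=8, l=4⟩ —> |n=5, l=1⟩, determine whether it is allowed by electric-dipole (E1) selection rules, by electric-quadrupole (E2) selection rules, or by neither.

neither

Δl = 1 − 4 = -3; l_i + l_f = 5.
E1 (Δl = ±1): not satisfied.
E2 (Δl = 0,±2, l_i+l_f ≥ 2): not satisfied.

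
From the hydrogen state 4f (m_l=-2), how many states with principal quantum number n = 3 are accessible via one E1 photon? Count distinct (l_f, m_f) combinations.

E1 requires Δl = ±1, so l_f ∈ {2, 4}; with 0 ≤ l_f ≤ n_f−1 = 2, the allowed l_f values are {2}.
For l_f = 2: m_f ∈ {m_i−1, m_i, m_i+1} ∩ [−2, 2] = {-2, -1} → 2 states.
Total: 2.

2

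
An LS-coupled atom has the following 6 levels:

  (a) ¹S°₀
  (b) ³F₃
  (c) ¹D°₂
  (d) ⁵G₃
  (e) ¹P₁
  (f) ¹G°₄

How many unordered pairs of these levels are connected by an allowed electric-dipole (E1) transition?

2

(a)–(b): forbidden (ΔS, ΔL, ΔJ).
(a)–(c): forbidden (parity, ΔL, ΔJ).
(a)–(d): forbidden (ΔS, ΔL, ΔJ).
(a)–(e): allowed.
(a)–(f): forbidden (parity, ΔL, ΔJ).
(b)–(c): forbidden (ΔS).
(b)–(d): forbidden (parity, ΔS).
(b)–(e): forbidden (parity, ΔS, ΔL, ΔJ).
(b)–(f): forbidden (ΔS).
(c)–(d): forbidden (ΔS, ΔL).
(c)–(e): allowed.
(c)–(f): forbidden (parity, ΔL, ΔJ).
(d)–(e): forbidden (parity, ΔS, ΔL, ΔJ).
(d)–(f): forbidden (ΔS).
(e)–(f): forbidden (ΔL, ΔJ).
Allowed pairs: 2 of 15.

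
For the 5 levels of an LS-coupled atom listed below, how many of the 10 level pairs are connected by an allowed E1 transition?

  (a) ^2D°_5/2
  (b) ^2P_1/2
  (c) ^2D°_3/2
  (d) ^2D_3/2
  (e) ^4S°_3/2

(a)–(b): forbidden (ΔJ).
(a)–(c): forbidden (parity).
(a)–(d): allowed.
(a)–(e): forbidden (parity, ΔS, ΔL).
(b)–(c): allowed.
(b)–(d): forbidden (parity).
(b)–(e): forbidden (ΔS).
(c)–(d): allowed.
(c)–(e): forbidden (parity, ΔS, ΔL).
(d)–(e): forbidden (ΔS, ΔL).
Allowed pairs: 3 of 10.

3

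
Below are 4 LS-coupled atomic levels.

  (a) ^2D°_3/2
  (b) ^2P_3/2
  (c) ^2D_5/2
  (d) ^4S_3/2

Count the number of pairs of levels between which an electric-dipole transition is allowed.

2

(a)–(b): allowed.
(a)–(c): allowed.
(a)–(d): forbidden (ΔS, ΔL).
(b)–(c): forbidden (parity).
(b)–(d): forbidden (parity, ΔS).
(c)–(d): forbidden (parity, ΔS, ΔL).
Allowed pairs: 2 of 6.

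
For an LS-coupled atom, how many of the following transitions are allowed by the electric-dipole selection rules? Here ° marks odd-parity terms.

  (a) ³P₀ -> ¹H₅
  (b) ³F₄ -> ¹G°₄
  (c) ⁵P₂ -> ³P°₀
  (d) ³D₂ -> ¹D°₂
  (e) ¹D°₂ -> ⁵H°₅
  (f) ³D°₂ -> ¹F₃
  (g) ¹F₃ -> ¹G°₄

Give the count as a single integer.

(a) forbidden (parity, ΔS, ΔL, ΔJ fail)
(b) forbidden (ΔS fails)
(c) forbidden (ΔS, ΔJ fail)
(d) forbidden (ΔS fails)
(e) forbidden (parity, ΔS, ΔL, ΔJ fail)
(f) forbidden (ΔS fails)
(g) allowed
Total allowed: 1 of 7.

1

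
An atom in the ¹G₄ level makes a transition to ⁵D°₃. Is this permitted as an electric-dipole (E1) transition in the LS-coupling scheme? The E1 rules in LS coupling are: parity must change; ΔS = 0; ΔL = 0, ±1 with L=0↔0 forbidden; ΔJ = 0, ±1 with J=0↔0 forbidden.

Initial level: S=0, L=4, J=4, parity even. Final level: S=2, L=2, J=3, parity odd.
Parity must change: even → odd — satisfied.
ΔS = 0: S: 0 → 2 — violated.
ΔL = 0, ±1 (not L=0↔0): L: 4 → 2, ΔL = -2 — violated.
ΔJ = 0, ±1 (not J=0↔0): J: 4 → 3, ΔJ = -1 — satisfied.
Rule(s) violated: ΔS, ΔL.

forbidden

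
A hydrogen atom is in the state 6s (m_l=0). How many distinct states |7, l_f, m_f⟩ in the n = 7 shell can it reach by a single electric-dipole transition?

E1 requires Δl = ±1, so l_f ∈ {-1, 1}; with 0 ≤ l_f ≤ n_f−1 = 6, the allowed l_f values are {1}.
For l_f = 1: m_f ∈ {m_i−1, m_i, m_i+1} ∩ [−1, 1] = {-1, 0, 1} → 3 states.
Total: 3.

3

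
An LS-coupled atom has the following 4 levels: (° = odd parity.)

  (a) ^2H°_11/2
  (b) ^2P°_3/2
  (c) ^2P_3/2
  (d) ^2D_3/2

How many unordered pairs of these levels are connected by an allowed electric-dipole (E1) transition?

(a)–(b): forbidden (parity, ΔL, ΔJ).
(a)–(c): forbidden (ΔL, ΔJ).
(a)–(d): forbidden (ΔL, ΔJ).
(b)–(c): allowed.
(b)–(d): allowed.
(c)–(d): forbidden (parity).
Allowed pairs: 2 of 6.

2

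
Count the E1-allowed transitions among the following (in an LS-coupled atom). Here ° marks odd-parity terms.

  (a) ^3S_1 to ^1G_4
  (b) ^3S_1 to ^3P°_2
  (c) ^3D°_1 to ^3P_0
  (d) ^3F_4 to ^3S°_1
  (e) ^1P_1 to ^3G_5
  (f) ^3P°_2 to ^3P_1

(a) forbidden (parity, ΔS, ΔL, ΔJ fail)
(b) allowed
(c) allowed
(d) forbidden (ΔL, ΔJ fail)
(e) forbidden (parity, ΔS, ΔL, ΔJ fail)
(f) allowed
Total allowed: 3 of 6.

3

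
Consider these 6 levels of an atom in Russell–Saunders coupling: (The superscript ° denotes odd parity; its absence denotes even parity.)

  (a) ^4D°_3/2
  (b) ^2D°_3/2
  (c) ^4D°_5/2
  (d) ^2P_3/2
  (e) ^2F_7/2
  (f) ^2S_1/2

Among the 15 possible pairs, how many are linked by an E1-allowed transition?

(a)–(b): forbidden (parity, ΔS).
(a)–(c): forbidden (parity).
(a)–(d): forbidden (ΔS).
(a)–(e): forbidden (ΔS, ΔJ).
(a)–(f): forbidden (ΔS, ΔL).
(b)–(c): forbidden (parity, ΔS).
(b)–(d): allowed.
(b)–(e): forbidden (ΔJ).
(b)–(f): forbidden (ΔL).
(c)–(d): forbidden (ΔS).
(c)–(e): forbidden (ΔS).
(c)–(f): forbidden (ΔS, ΔL, ΔJ).
(d)–(e): forbidden (parity, ΔL, ΔJ).
(d)–(f): forbidden (parity).
(e)–(f): forbidden (parity, ΔL, ΔJ).
Allowed pairs: 1 of 15.

1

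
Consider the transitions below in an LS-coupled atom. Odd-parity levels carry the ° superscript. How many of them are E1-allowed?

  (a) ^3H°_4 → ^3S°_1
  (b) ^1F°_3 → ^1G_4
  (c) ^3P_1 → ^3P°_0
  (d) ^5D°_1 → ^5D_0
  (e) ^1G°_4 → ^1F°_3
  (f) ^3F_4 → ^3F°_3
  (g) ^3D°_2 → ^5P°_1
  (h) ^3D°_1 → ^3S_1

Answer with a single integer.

(a) forbidden (parity, ΔL, ΔJ fail)
(b) allowed
(c) allowed
(d) allowed
(e) forbidden (parity fails)
(f) allowed
(g) forbidden (parity, ΔS fail)
(h) forbidden (ΔL fails)
Total allowed: 4 of 8.

4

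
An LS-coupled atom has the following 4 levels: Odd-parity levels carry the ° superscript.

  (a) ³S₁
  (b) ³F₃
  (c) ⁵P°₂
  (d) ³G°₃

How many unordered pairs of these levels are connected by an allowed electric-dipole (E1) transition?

(a)–(b): forbidden (parity, ΔL, ΔJ).
(a)–(c): forbidden (ΔS).
(a)–(d): forbidden (ΔL, ΔJ).
(b)–(c): forbidden (ΔS, ΔL).
(b)–(d): allowed.
(c)–(d): forbidden (parity, ΔS, ΔL).
Allowed pairs: 1 of 6.

1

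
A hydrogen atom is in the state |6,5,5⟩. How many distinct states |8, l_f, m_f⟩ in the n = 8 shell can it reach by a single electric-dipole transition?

4

E1 requires Δl = ±1, so l_f ∈ {4, 6}; with 0 ≤ l_f ≤ n_f−1 = 7, the allowed l_f values are {4, 6}.
For l_f = 4: m_f ∈ {m_i−1, m_i, m_i+1} ∩ [−4, 4] = {4} → 1 state.
For l_f = 6: m_f ∈ {m_i−1, m_i, m_i+1} ∩ [−6, 6] = {4, 5, 6} → 3 states.
Total: 4.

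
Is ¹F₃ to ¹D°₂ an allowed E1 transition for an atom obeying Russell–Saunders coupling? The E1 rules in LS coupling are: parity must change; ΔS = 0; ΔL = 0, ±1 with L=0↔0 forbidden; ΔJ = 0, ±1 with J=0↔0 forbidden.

Parity must change: even → odd — ✓.
ΔL = 0, ±1 (not L=0↔0): L: 3 → 2, ΔL = -1 — ✓.
ΔS = 0: S: 0 → 0 — ✓.
ΔJ = 0, ±1 (not J=0↔0): J: 3 → 2, ΔJ = -1 — ✓.
All four E1 rules are satisfied.

allowed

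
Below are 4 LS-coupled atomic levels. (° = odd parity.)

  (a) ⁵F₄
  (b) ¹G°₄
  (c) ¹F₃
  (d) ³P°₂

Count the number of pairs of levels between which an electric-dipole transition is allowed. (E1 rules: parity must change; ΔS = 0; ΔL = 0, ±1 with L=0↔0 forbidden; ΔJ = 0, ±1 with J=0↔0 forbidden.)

(a)–(b): forbidden (ΔS).
(a)–(c): forbidden (parity, ΔS).
(a)–(d): forbidden (ΔS, ΔL, ΔJ).
(b)–(c): allowed.
(b)–(d): forbidden (parity, ΔS, ΔL, ΔJ).
(c)–(d): forbidden (ΔS, ΔL).
Allowed pairs: 1 of 6.

1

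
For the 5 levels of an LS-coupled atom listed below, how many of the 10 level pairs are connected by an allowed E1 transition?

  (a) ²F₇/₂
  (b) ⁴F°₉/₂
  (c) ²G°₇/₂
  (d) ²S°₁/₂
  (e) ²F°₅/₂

2

(a)–(b): forbidden (ΔS).
(a)–(c): allowed.
(a)–(d): forbidden (ΔL, ΔJ).
(a)–(e): allowed.
(b)–(c): forbidden (parity, ΔS).
(b)–(d): forbidden (parity, ΔS, ΔL, ΔJ).
(b)–(e): forbidden (parity, ΔS, ΔJ).
(c)–(d): forbidden (parity, ΔL, ΔJ).
(c)–(e): forbidden (parity).
(d)–(e): forbidden (parity, ΔL, ΔJ).
Allowed pairs: 2 of 10.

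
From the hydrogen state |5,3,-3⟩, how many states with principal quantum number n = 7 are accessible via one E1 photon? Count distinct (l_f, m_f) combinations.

4

E1 requires Δl = ±1, so l_f ∈ {2, 4}; with 0 ≤ l_f ≤ n_f−1 = 6, the allowed l_f values are {2, 4}.
For l_f = 2: m_f ∈ {m_i−1, m_i, m_i+1} ∩ [−2, 2] = {-2} → 1 state.
For l_f = 4: m_f ∈ {m_i−1, m_i, m_i+1} ∩ [−4, 4] = {-4, -3, -2} → 3 states.
Total: 4.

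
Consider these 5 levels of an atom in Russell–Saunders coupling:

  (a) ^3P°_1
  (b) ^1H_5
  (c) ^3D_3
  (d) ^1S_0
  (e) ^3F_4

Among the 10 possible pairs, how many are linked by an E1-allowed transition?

0

(a)–(b): forbidden (ΔS, ΔL, ΔJ).
(a)–(c): forbidden (ΔJ).
(a)–(d): forbidden (ΔS).
(a)–(e): forbidden (ΔL, ΔJ).
(b)–(c): forbidden (parity, ΔS, ΔL, ΔJ).
(b)–(d): forbidden (parity, ΔL, ΔJ).
(b)–(e): forbidden (parity, ΔS, ΔL).
(c)–(d): forbidden (parity, ΔS, ΔL, ΔJ).
(c)–(e): forbidden (parity).
(d)–(e): forbidden (parity, ΔS, ΔL, ΔJ).
Allowed pairs: 0 of 10.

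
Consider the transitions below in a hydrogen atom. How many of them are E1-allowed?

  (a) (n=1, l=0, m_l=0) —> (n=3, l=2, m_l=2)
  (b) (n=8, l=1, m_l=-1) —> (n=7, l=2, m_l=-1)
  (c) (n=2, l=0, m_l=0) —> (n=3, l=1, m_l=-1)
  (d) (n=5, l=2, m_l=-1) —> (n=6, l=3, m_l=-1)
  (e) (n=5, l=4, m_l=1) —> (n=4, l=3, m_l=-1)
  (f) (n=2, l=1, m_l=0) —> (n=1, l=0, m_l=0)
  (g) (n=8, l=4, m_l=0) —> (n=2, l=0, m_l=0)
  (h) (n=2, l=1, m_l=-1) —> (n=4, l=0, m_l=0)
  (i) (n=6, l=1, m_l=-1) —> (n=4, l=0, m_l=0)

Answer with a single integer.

(a) forbidden — Δl = +2 (E1 requires Δl = ±1); Δm_l = +2 (E1 requires Δm_l = 0, ±1)
(b) allowed
(c) allowed
(d) allowed
(e) forbidden — Δm_l = -2 (E1 requires Δm_l = 0, ±1)
(f) allowed
(g) forbidden — Δl = -4 (E1 requires Δl = ±1)
(h) allowed
(i) allowed
Total allowed: 6 of 9.

6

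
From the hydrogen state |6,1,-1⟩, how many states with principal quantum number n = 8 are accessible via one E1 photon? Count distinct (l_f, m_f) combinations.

E1 requires Δl = ±1, so l_f ∈ {0, 2}; with 0 ≤ l_f ≤ n_f−1 = 7, the allowed l_f values are {0, 2}.
For l_f = 0: m_f ∈ {m_i−1, m_i, m_i+1} ∩ [−0, 0] = {0} → 1 state.
For l_f = 2: m_f ∈ {m_i−1, m_i, m_i+1} ∩ [−2, 2] = {-2, -1, 0} → 3 states.
Total: 4.

4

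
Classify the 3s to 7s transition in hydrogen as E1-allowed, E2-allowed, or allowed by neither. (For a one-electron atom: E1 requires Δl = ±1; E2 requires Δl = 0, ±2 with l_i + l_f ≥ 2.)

neither

Δl = 0 − 0 = +0; l_i + l_f = 0.
E1 (Δl = ±1): not satisfied.
E2 (Δl = 0,±2, l_i+l_f ≥ 2): not satisfied.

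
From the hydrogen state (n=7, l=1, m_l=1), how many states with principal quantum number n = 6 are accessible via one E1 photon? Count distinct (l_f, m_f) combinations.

E1 requires Δl = ±1, so l_f ∈ {0, 2}; with 0 ≤ l_f ≤ n_f−1 = 5, the allowed l_f values are {0, 2}.
For l_f = 0: m_f ∈ {m_i−1, m_i, m_i+1} ∩ [−0, 0] = {0} → 1 state.
For l_f = 2: m_f ∈ {m_i−1, m_i, m_i+1} ∩ [−2, 2] = {0, 1, 2} → 3 states.
Total: 4.

4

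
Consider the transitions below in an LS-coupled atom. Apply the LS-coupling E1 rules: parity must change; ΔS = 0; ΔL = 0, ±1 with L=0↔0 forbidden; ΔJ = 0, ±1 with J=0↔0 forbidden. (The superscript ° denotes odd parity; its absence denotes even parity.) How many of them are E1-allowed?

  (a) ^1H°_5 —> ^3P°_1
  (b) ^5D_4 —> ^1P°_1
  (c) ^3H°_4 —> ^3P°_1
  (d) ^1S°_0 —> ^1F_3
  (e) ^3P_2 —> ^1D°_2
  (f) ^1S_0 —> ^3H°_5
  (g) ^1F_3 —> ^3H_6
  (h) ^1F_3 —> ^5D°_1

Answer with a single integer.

0

(a) forbidden (parity, ΔS, ΔL, ΔJ fail)
(b) forbidden (ΔS, ΔJ fail)
(c) forbidden (parity, ΔL, ΔJ fail)
(d) forbidden (ΔL, ΔJ fail)
(e) forbidden (ΔS fails)
(f) forbidden (ΔS, ΔL, ΔJ fail)
(g) forbidden (parity, ΔS, ΔL, ΔJ fail)
(h) forbidden (ΔS, ΔJ fail)
Total allowed: 0 of 8.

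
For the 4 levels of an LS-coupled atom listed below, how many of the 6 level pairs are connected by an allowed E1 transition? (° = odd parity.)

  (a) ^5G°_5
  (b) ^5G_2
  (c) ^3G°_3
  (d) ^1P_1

0

(a)–(b): forbidden (ΔJ).
(a)–(c): forbidden (parity, ΔS, ΔJ).
(a)–(d): forbidden (ΔS, ΔL, ΔJ).
(b)–(c): forbidden (ΔS).
(b)–(d): forbidden (parity, ΔS, ΔL).
(c)–(d): forbidden (ΔS, ΔL, ΔJ).
Allowed pairs: 0 of 6.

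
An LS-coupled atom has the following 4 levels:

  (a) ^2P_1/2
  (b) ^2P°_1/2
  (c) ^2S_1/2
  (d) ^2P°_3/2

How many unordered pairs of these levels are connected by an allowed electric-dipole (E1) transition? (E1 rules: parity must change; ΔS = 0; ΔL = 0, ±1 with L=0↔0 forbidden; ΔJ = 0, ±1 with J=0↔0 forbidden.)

4

(a)–(b): allowed.
(a)–(c): forbidden (parity).
(a)–(d): allowed.
(b)–(c): allowed.
(b)–(d): forbidden (parity).
(c)–(d): allowed.
Allowed pairs: 4 of 6.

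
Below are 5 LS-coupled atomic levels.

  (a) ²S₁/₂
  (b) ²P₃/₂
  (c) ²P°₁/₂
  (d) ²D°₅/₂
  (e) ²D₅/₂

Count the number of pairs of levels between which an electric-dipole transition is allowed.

4

(a)–(b): forbidden (parity).
(a)–(c): allowed.
(a)–(d): forbidden (ΔL, ΔJ).
(a)–(e): forbidden (parity, ΔL, ΔJ).
(b)–(c): allowed.
(b)–(d): allowed.
(b)–(e): forbidden (parity).
(c)–(d): forbidden (parity, ΔJ).
(c)–(e): forbidden (ΔJ).
(d)–(e): allowed.
Allowed pairs: 4 of 10.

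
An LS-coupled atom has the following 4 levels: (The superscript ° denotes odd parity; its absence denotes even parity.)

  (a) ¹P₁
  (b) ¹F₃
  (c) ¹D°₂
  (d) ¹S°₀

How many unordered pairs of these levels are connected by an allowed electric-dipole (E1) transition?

(a)–(b): forbidden (parity, ΔL, ΔJ).
(a)–(c): allowed.
(a)–(d): allowed.
(b)–(c): allowed.
(b)–(d): forbidden (ΔL, ΔJ).
(c)–(d): forbidden (parity, ΔL, ΔJ).
Allowed pairs: 3 of 6.

3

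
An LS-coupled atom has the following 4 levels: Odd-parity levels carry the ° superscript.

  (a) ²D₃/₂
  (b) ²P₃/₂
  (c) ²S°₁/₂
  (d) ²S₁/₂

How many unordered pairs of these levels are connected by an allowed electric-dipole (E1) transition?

1

(a)–(b): forbidden (parity).
(a)–(c): forbidden (ΔL).
(a)–(d): forbidden (parity, ΔL).
(b)–(c): allowed.
(b)–(d): forbidden (parity).
(c)–(d): forbidden (ΔL).
Allowed pairs: 1 of 6.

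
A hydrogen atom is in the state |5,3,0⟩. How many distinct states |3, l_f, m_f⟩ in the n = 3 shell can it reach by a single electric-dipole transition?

3

E1 requires Δl = ±1, so l_f ∈ {2, 4}; with 0 ≤ l_f ≤ n_f−1 = 2, the allowed l_f values are {2}.
For l_f = 2: m_f ∈ {m_i−1, m_i, m_i+1} ∩ [−2, 2] = {-1, 0, 1} → 3 states.
Total: 3.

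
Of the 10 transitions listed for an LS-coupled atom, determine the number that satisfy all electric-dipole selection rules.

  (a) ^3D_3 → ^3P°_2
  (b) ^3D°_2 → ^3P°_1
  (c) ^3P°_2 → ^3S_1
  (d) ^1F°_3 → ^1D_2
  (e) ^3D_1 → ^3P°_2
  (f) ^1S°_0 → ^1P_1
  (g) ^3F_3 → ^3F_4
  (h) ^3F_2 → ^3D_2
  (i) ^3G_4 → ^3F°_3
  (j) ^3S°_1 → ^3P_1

7

(a) allowed
(b) forbidden (parity fails)
(c) allowed
(d) allowed
(e) allowed
(f) allowed
(g) forbidden (parity fails)
(h) forbidden (parity fails)
(i) allowed
(j) allowed
Total allowed: 7 of 10.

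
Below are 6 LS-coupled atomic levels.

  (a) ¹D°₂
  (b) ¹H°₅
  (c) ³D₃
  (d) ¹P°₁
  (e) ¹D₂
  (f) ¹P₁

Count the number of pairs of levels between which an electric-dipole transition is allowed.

4

(a)–(b): forbidden (parity, ΔL, ΔJ).
(a)–(c): forbidden (ΔS).
(a)–(d): forbidden (parity).
(a)–(e): allowed.
(a)–(f): allowed.
(b)–(c): forbidden (ΔS, ΔL, ΔJ).
(b)–(d): forbidden (parity, ΔL, ΔJ).
(b)–(e): forbidden (ΔL, ΔJ).
(b)–(f): forbidden (ΔL, ΔJ).
(c)–(d): forbidden (ΔS, ΔJ).
(c)–(e): forbidden (parity, ΔS).
(c)–(f): forbidden (parity, ΔS, ΔJ).
(d)–(e): allowed.
(d)–(f): allowed.
(e)–(f): forbidden (parity).
Allowed pairs: 4 of 15.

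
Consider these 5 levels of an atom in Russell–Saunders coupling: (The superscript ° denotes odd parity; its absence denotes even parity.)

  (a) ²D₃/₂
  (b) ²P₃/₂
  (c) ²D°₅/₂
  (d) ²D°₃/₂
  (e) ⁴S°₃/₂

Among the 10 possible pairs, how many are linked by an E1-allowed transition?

4

(a)–(b): forbidden (parity).
(a)–(c): allowed.
(a)–(d): allowed.
(a)–(e): forbidden (ΔS, ΔL).
(b)–(c): allowed.
(b)–(d): allowed.
(b)–(e): forbidden (ΔS).
(c)–(d): forbidden (parity).
(c)–(e): forbidden (parity, ΔS, ΔL).
(d)–(e): forbidden (parity, ΔS, ΔL).
Allowed pairs: 4 of 10.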